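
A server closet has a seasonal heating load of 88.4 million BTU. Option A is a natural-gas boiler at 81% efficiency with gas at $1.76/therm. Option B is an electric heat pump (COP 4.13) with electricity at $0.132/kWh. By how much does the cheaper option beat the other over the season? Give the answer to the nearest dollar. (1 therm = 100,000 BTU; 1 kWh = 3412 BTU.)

$1093

Heat load = 88.4 × 10⁶ BTU = 88,400,000 BTU
Gas: input = 88,400,000 / 0.81 = 109,135,802 BTU = 1,091 therm → 1,091 × $1.76 = $1,920.79
Heat pump: 88,400,000 BTU / 3412 = 25,910 kWh heat; / 4.13 = 6,273 kWh in → × $0.132 = $828.07
Difference = |$1,920.79 − $828.07| = $1,092.72 ≈ $1093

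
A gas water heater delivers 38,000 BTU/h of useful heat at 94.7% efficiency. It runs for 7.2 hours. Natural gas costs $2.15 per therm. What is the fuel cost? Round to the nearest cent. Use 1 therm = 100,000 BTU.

$6.21

Heat delivered = 38,000 BTU/h × 7.2 h = 273,600 BTU
Gas input = 273,600 / 0.947 = 288,912 BTU
= 288,912 / 100,000 = 2.889 therm
Cost = 2.889 × $2.15/therm = $6.21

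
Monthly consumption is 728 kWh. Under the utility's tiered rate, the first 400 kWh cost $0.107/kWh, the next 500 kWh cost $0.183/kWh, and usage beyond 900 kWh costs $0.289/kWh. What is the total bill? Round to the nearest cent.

First 400 kWh × $0.107 = $42.80
Next 328 kWh × $0.183 = $60.02
Remaining tier: 0 kWh (not reached)
Total = $102.82

$102.82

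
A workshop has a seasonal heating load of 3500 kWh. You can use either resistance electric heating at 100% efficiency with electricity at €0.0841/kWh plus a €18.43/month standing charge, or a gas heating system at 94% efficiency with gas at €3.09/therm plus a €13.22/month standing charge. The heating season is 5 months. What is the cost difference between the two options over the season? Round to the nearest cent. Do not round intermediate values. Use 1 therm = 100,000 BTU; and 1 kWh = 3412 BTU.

€72.16

Heat load = 3500 kWh × 3412 = 11,942,000 BTU
Gas: input = 11,942,000 / 0.94 = 12,704,255 BTU = 127 therm → 127 × €3.09 = €392.56; + 5 × €13.22 standing = €458.66
Electric: 11,942,000 BTU / 3412 = 3,500 kWh → × €0.0841 = €294.35; + 5 × €18.43 standing = €386.50
Difference = |€458.66 − €386.50| = €72.16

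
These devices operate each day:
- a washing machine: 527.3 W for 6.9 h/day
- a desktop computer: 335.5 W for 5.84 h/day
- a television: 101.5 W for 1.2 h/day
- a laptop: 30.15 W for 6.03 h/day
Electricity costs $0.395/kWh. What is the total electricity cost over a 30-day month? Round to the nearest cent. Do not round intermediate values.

$69.93

washing machine: 527.3 W × 6.9 h × 30 d = 109,151 Wh = 109.2 kWh
desktop computer: 335.5 W × 5.84 h × 30 d = 58,780 Wh = 58.78 kWh
television: 101.5 W × 1.2 h × 30 d = 3,654 Wh = 3.654 kWh
laptop: 30.15 W × 6.03 h × 30 d = 5,454 Wh = 5.454 kWh
Total energy = 109.2 + 58.78 + 3.654 + 5.454 = 177 kWh
Cost = 177 kWh × $0.395 = $69.93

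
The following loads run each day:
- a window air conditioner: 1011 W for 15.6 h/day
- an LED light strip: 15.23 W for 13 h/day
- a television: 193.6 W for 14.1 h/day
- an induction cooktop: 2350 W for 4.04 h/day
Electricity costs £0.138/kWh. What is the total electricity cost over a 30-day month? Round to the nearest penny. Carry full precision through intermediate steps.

£116.72

window air conditioner: 1011 W × 15.6 h × 30 d = 473,148 Wh = 473.1 kWh
LED light strip: 15.23 W × 13 h × 30 d = 5,940 Wh = 5.94 kWh
television: 193.6 W × 14.1 h × 30 d = 81,893 Wh = 81.89 kWh
induction cooktop: 2350 W × 4.04 h × 30 d = 284,820 Wh = 284.8 kWh
Total energy = 473.1 + 5.94 + 81.89 + 284.8 = 845.8 kWh
Cost = 845.8 kWh × £0.138 = £116.72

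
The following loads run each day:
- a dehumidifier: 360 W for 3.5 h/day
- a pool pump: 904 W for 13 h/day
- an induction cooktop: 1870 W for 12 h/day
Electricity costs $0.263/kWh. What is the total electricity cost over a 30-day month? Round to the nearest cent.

dehumidifier: 360 W × 3.5 h × 30 d = 37,800 Wh = 37.8 kWh
pool pump: 904 W × 13 h × 30 d = 352,560 Wh = 352.6 kWh
induction cooktop: 1870 W × 12 h × 30 d = 673,200 Wh = 673.2 kWh
Total energy = 37.8 + 352.6 + 673.2 = 1,064 kWh
Cost = 1,064 kWh × $0.263 = $279.72

$279.72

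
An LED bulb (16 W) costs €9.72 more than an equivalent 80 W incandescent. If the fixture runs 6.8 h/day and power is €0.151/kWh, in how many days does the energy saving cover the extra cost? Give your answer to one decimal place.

147.9 days

Power saved = 80 − 16 = 64 W
Daily energy saved = 64 W × 6.8 h = 435.2 Wh = 0.4352 kWh
Daily savings = 0.4352 × €0.151 = €0.0657
Payback = €9.72 / €0.0657 per day = 147.9 days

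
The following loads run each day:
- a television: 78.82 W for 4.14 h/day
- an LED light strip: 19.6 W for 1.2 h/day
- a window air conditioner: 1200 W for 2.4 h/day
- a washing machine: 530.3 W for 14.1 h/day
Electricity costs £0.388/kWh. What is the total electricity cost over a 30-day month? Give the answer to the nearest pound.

£125

television: 78.82 W × 4.14 h × 30 d = 9,789 Wh = 9.789 kWh
LED light strip: 19.6 W × 1.2 h × 30 d = 706 Wh = 0.7056 kWh
window air conditioner: 1200 W × 2.4 h × 30 d = 86,400 Wh = 86.4 kWh
washing machine: 530.3 W × 14.1 h × 30 d = 224,317 Wh = 224.3 kWh
Total energy = 9.789 + 0.7056 + 86.4 + 224.3 = 321.2 kWh
Cost = 321.2 kWh × £0.388 = £124.63 ≈ £125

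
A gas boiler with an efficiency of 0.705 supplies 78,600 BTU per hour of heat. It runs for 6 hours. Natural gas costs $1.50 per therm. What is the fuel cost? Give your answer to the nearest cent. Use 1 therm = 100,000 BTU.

$10.03

Heat delivered = 78,600 BTU/h × 6 h = 471,600 BTU
Gas input = 471,600 / 0.705 = 668,936 BTU
= 668,936 / 100,000 = 6.689 therm
Cost = 6.689 × $1.50/therm = $10.03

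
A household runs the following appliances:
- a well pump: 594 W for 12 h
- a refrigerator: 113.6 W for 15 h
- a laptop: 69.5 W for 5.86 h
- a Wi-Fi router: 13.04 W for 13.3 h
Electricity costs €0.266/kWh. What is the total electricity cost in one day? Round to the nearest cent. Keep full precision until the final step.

well pump: 594 W × 12 h = 7,128 Wh = 7.128 kWh
refrigerator: 113.6 W × 15 h = 1,704 Wh = 1.704 kWh
laptop: 69.5 W × 5.86 h = 407 Wh = 0.4073 kWh
Wi-Fi router: 13.04 W × 13.3 h = 173 Wh = 0.1734 kWh
Total energy = 7.128 + 1.704 + 0.4073 + 0.1734 = 9.413 kWh
Cost = 9.413 kWh × €0.266 = €2.50

€2.50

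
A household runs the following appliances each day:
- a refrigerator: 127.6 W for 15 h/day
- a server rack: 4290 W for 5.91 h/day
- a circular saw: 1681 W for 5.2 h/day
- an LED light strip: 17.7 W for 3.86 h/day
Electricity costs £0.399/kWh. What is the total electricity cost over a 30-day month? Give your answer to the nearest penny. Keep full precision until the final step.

refrigerator: 127.6 W × 15 h × 30 d = 57,420 Wh = 57.42 kWh
server rack: 4290 W × 5.91 h × 30 d = 760,617 Wh = 760.6 kWh
circular saw: 1681 W × 5.2 h × 30 d = 262,236 Wh = 262.2 kWh
LED light strip: 17.7 W × 3.86 h × 30 d = 2,050 Wh = 2.05 kWh
Total energy = 57.42 + 760.6 + 262.2 + 2.05 = 1,082 kWh
Cost = 1,082 kWh × £0.399 = £431.85

£431.85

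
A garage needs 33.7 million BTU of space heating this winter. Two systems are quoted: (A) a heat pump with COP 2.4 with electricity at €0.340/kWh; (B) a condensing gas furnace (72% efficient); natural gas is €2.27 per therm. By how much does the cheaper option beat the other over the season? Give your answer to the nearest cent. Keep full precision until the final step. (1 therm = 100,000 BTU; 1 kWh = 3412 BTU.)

Heat load = 33.7 × 10⁶ BTU = 33,700,000 BTU
Gas: input = 33,700,000 / 0.72 = 46,805,556 BTU = 468.1 therm → 468.1 × €2.27 = €1,062.49
Heat pump: 33,700,000 BTU / 3412 = 9,877 kWh heat; / 2.4 = 4,115 kWh in → × €0.340 = €1,399.23
Difference = |€1,062.49 − €1,399.23| = €336.74

€336.74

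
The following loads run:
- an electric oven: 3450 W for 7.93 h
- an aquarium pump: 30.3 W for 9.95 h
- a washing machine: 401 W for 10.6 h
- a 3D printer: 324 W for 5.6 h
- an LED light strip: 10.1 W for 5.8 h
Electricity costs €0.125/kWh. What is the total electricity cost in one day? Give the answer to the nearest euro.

€4

electric oven: 3450 W × 7.93 h = 27,358 Wh = 27.36 kWh
aquarium pump: 30.3 W × 9.95 h = 301 Wh = 0.3015 kWh
washing machine: 401 W × 10.6 h = 4,251 Wh = 4.251 kWh
3D printer: 324 W × 5.6 h = 1,814 Wh = 1.814 kWh
LED light strip: 10.1 W × 5.8 h = 59 Wh = 0.05858 kWh
Total energy = 27.36 + 0.3015 + 4.251 + 1.814 + 0.05858 = 33.78 kWh
Cost = 33.78 kWh × €0.125 = €4.22 ≈ €4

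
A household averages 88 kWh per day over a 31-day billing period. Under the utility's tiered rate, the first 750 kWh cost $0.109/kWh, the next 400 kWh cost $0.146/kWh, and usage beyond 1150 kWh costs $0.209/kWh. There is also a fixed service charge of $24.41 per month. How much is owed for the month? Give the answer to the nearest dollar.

Usage = 88 kWh/day × 31 days = 2728 kWh
First 750 kWh × $0.109 = $81.75
Next 400 kWh × $0.146 = $58.40
Remaining 1578 kWh × $0.209 = $329.80
Energy charge = $469.95; + service $24.41 = $494.36 ≈ $494

$494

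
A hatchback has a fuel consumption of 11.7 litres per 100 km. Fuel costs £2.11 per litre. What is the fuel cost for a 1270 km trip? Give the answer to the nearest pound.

Fuel = 11.7 L/100 km × 1270 km / 100 = 148.6 L
Cost = 148.6 L × £2.11/L = £313.52 ≈ £314

£314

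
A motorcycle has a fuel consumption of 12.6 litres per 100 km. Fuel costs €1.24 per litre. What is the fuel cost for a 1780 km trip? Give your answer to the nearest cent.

Fuel = 12.6 L/100 km × 1780 km / 100 = 224.3 L
Cost = 224.3 L × €1.24/L = €278.11

€278.11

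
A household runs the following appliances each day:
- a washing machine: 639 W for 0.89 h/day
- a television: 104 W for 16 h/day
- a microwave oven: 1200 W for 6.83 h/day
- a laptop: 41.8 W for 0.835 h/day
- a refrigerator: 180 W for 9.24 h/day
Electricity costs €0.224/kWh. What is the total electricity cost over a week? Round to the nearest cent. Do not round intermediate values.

€19.01

washing machine: 639 W × 0.89 h × 7 d = 3,981 Wh = 3.981 kWh
television: 104 W × 16 h × 7 d = 11,648 Wh = 11.65 kWh
microwave oven: 1200 W × 6.83 h × 7 d = 57,372 Wh = 57.37 kWh
laptop: 41.8 W × 0.835 h × 7 d = 244 Wh = 0.2443 kWh
refrigerator: 180 W × 9.24 h × 7 d = 11,642 Wh = 11.64 kWh
Total energy = 3.981 + 11.65 + 57.37 + 0.2443 + 11.64 = 84.89 kWh
Cost = 84.89 kWh × €0.224 = €19.01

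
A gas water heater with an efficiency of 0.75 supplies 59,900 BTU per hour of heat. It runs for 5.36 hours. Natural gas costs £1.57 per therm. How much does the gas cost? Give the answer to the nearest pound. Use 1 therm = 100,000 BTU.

Heat delivered = 59,900 BTU/h × 5.36 h = 321,064 BTU
Gas input = 321,064 / 0.75 = 428,085 BTU
= 428,085 / 100,000 = 4.281 therm
Cost = 4.281 × £1.57/therm = £6.72 ≈ £7

£7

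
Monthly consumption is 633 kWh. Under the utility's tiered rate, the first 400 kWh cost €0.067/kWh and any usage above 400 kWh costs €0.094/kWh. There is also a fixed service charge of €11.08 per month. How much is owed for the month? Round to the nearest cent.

€59.78

First 400 kWh × €0.067 = €26.80
Remaining 233 kWh × €0.094 = €21.90
Energy charge = €48.70; + service €11.08 = €59.78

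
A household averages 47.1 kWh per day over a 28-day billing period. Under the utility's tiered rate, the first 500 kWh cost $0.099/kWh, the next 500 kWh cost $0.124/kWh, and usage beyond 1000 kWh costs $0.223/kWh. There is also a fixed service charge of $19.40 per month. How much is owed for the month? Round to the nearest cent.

Usage = 47.1 kWh/day × 28 days = 1318.8 kWh
First 500 kWh × $0.099 = $49.50
Next 500 kWh × $0.124 = $62.00
Remaining 318.8 kWh × $0.223 = $71.09
Energy charge = $182.59; + service $19.40 = $201.99

$201.99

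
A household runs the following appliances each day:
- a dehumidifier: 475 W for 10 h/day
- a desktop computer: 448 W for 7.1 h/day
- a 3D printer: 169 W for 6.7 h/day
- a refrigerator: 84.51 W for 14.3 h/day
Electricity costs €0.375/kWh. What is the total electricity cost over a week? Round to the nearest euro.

€27

dehumidifier: 475 W × 10 h × 7 d = 33,250 Wh = 33.25 kWh
desktop computer: 448 W × 7.1 h × 7 d = 22,266 Wh = 22.27 kWh
3D printer: 169 W × 6.7 h × 7 d = 7,926 Wh = 7.926 kWh
refrigerator: 84.51 W × 14.3 h × 7 d = 8,459 Wh = 8.459 kWh
Total energy = 33.25 + 22.27 + 7.926 + 8.459 = 71.9 kWh
Cost = 71.9 kWh × €0.375 = €26.96 ≈ €27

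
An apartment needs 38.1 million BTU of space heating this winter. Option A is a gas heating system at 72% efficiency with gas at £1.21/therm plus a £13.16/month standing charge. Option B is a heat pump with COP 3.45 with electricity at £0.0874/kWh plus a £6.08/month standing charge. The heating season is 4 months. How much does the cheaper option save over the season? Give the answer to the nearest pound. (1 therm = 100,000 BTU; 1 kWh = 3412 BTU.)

Heat load = 38.1 × 10⁶ BTU = 38,100,000 BTU
Gas: input = 38,100,000 / 0.72 = 52,916,667 BTU = 529.2 therm → 529.2 × £1.21 = £640.29; + 4 × £13.16 standing = £692.93
Heat pump: 38,100,000 BTU / 3412 = 11,170 kWh heat; / 3.45 = 3,237 kWh in → × £0.0874 = £282.88; + 4 × £6.08 standing = £307.20
Difference = |£692.93 − £307.20| = £385.73 ≈ £386

£386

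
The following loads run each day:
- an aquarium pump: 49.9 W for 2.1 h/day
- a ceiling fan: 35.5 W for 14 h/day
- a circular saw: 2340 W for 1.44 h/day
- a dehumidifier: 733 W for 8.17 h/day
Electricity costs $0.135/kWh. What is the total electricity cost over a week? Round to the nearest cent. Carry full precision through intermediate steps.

$9.41

aquarium pump: 49.9 W × 2.1 h × 7 d = 734 Wh = 0.7335 kWh
ceiling fan: 35.5 W × 14 h × 7 d = 3,479 Wh = 3.479 kWh
circular saw: 2340 W × 1.44 h × 7 d = 23,587 Wh = 23.59 kWh
dehumidifier: 733 W × 8.17 h × 7 d = 41,920 Wh = 41.92 kWh
Total energy = 0.7335 + 3.479 + 23.59 + 41.92 = 69.72 kWh
Cost = 69.72 kWh × $0.135 = $9.41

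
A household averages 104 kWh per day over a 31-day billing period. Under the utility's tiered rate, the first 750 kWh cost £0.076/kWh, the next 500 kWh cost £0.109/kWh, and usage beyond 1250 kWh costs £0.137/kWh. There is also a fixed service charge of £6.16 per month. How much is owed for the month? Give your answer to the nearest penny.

Usage = 104 kWh/day × 31 days = 3224 kWh
First 750 kWh × £0.076 = £57.00
Next 500 kWh × £0.109 = £54.50
Remaining 1974 kWh × £0.137 = £270.44
Energy charge = £381.94; + service £6.16 = £388.10

£388.10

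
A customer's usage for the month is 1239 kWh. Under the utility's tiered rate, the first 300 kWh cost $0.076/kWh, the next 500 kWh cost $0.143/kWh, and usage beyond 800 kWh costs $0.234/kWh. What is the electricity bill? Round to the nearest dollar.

$197

First 300 kWh × $0.076 = $22.80
Next 500 kWh × $0.143 = $71.50
Remaining 439 kWh × $0.234 = $102.73
Total = $197.03 ≈ $197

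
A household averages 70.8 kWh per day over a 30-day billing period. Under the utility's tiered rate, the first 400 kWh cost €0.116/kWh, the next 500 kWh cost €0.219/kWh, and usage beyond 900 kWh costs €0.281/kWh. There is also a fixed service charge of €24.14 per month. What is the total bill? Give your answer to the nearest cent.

Usage = 70.8 kWh/day × 30 days = 2124 kWh
First 400 kWh × €0.116 = €46.40
Next 500 kWh × €0.219 = €109.50
Remaining 1224 kWh × €0.281 = €343.94
Energy charge = €499.84; + service €24.14 = €523.98

€523.98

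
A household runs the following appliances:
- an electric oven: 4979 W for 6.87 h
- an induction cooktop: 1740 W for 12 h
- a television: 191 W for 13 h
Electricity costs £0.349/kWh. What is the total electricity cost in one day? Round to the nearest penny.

£20.09

electric oven: 4979 W × 6.87 h = 34,206 Wh = 34.21 kWh
induction cooktop: 1740 W × 12 h = 20,880 Wh = 20.88 kWh
television: 191 W × 13 h = 2,483 Wh = 2.483 kWh
Total energy = 34.21 + 20.88 + 2.483 = 57.57 kWh
Cost = 57.57 kWh × £0.349 = £20.09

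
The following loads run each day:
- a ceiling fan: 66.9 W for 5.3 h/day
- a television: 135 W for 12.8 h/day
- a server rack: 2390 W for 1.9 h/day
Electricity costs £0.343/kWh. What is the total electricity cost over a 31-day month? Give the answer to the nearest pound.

ceiling fan: 66.9 W × 5.3 h × 31 d = 10,992 Wh = 10.99 kWh
television: 135 W × 12.8 h × 31 d = 53,568 Wh = 53.57 kWh
server rack: 2390 W × 1.9 h × 31 d = 140,771 Wh = 140.8 kWh
Total energy = 10.99 + 53.57 + 140.8 = 205.3 kWh
Cost = 205.3 kWh × £0.343 = £70.43 ≈ £70

£70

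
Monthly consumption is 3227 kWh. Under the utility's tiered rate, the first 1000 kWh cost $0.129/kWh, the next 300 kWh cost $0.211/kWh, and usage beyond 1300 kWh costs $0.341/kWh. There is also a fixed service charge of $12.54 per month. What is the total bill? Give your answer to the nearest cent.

First 1000 kWh × $0.129 = $129.00
Next 300 kWh × $0.211 = $63.30
Remaining 1927 kWh × $0.341 = $657.11
Energy charge = $849.41; + service $12.54 = $861.95

$861.95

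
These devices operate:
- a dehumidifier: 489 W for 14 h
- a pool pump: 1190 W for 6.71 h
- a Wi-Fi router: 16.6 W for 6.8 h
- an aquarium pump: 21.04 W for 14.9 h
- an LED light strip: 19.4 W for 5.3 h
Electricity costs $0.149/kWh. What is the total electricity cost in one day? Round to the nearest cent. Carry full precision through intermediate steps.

dehumidifier: 489 W × 14 h = 6,846 Wh = 6.846 kWh
pool pump: 1190 W × 6.71 h = 7,985 Wh = 7.985 kWh
Wi-Fi router: 16.6 W × 6.8 h = 113 Wh = 0.1129 kWh
aquarium pump: 21.04 W × 14.9 h = 313 Wh = 0.3135 kWh
LED light strip: 19.4 W × 5.3 h = 103 Wh = 0.1028 kWh
Total energy = 6.846 + 7.985 + 0.1129 + 0.3135 + 0.1028 = 15.36 kWh
Cost = 15.36 kWh × $0.149 = $2.29

$2.29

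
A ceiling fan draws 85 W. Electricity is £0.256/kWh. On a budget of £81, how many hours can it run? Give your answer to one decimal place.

Energy budget = £81 / £0.256 per kWh = 316.4 kWh = 316,406 Wh
Runtime = 316,406 Wh / 85 W = 3,722 h

3722.4 h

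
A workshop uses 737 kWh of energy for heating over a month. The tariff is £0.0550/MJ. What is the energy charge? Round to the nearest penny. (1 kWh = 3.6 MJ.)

737 kWh × (3.6 MJ/kWh) = 2,653 MJ
Cost = 2,653 MJ × £0.0550/MJ = £145.93

£145.93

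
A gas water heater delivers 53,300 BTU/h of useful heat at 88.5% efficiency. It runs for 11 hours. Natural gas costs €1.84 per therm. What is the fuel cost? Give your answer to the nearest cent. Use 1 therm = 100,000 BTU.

€12.19

Heat delivered = 53,300 BTU/h × 11 h = 586,300 BTU
Gas input = 586,300 / 0.885 = 662,486 BTU
= 662,486 / 100,000 = 6.625 therm
Cost = 6.625 × €1.84/therm = €12.19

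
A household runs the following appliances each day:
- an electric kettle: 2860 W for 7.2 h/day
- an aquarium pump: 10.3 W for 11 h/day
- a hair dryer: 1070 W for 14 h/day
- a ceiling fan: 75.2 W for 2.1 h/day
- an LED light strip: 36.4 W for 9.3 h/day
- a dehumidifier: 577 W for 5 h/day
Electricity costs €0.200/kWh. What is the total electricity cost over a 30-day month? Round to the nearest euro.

electric kettle: 2860 W × 7.2 h × 30 d = 617,760 Wh = 617.8 kWh
aquarium pump: 10.3 W × 11 h × 30 d = 3,399 Wh = 3.399 kWh
hair dryer: 1070 W × 14 h × 30 d = 449,400 Wh = 449.4 kWh
ceiling fan: 75.2 W × 2.1 h × 30 d = 4,738 Wh = 4.738 kWh
LED light strip: 36.4 W × 9.3 h × 30 d = 10,156 Wh = 10.16 kWh
dehumidifier: 577 W × 5 h × 30 d = 86,550 Wh = 86.55 kWh
Total energy = 617.8 + 3.399 + 449.4 + 4.738 + 10.16 + 86.55 = 1,172 kWh
Cost = 1,172 kWh × €0.200 = €234.40 ≈ €234

€234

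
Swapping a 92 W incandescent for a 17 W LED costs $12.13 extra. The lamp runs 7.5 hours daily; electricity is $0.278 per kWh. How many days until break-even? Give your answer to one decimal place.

77.6 days

Power saved = 92 − 17 = 75 W
Daily energy saved = 75 W × 7.5 h = 562.5 Wh = 0.5625 kWh
Daily savings = 0.5625 × $0.278 = $0.1564
Payback = $12.13 / $0.1564 per day = 77.57 days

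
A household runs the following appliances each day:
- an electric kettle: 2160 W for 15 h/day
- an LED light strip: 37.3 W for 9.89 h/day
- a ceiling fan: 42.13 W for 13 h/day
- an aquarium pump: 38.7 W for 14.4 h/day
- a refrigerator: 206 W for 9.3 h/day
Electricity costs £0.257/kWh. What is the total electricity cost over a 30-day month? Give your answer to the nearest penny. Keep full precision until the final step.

£275.94

electric kettle: 2160 W × 15 h × 30 d = 972,000 Wh = 972 kWh
LED light strip: 37.3 W × 9.89 h × 30 d = 11,067 Wh = 11.07 kWh
ceiling fan: 42.13 W × 13 h × 30 d = 16,431 Wh = 16.43 kWh
aquarium pump: 38.7 W × 14.4 h × 30 d = 16,718 Wh = 16.72 kWh
refrigerator: 206 W × 9.3 h × 30 d = 57,474 Wh = 57.47 kWh
Total energy = 972 + 11.07 + 16.43 + 16.72 + 57.47 = 1,074 kWh
Cost = 1,074 kWh × £0.257 = £275.94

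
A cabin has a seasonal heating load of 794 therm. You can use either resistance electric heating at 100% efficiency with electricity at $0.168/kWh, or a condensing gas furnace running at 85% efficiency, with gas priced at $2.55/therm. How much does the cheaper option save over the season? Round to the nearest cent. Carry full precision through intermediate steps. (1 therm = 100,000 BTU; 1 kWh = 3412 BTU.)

$1527.50

Heat load = 794 therm × 100,000 = 79,400,000 BTU
Gas: input = 79,400,000 / 0.85 = 93,411,765 BTU = 934.1 therm → 934.1 × $2.55 = $2,382.00
Electric: 79,400,000 BTU / 3412 = 23,270 kWh → × $0.168 = $3,909.50
Difference = |$2,382.00 − $3,909.50| = $1,527.50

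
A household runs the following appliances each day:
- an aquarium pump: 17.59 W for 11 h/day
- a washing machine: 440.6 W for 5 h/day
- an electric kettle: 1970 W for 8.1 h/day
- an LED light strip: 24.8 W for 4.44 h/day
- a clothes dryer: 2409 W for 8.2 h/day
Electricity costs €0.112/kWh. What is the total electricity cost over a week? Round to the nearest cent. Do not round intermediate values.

aquarium pump: 17.59 W × 11 h × 7 d = 1,354 Wh = 1.354 kWh
washing machine: 440.6 W × 5 h × 7 d = 15,421 Wh = 15.42 kWh
electric kettle: 1970 W × 8.1 h × 7 d = 111,699 Wh = 111.7 kWh
LED light strip: 24.8 W × 4.44 h × 7 d = 771 Wh = 0.7708 kWh
clothes dryer: 2409 W × 8.2 h × 7 d = 138,277 Wh = 138.3 kWh
Total energy = 1.354 + 15.42 + 111.7 + 0.7708 + 138.3 = 267.5 kWh
Cost = 267.5 kWh × €0.112 = €29.96

€29.96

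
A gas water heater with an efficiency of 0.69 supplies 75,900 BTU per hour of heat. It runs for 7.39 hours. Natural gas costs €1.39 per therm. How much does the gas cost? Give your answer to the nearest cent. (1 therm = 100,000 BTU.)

Heat delivered = 75,900 BTU/h × 7.39 h = 560,901 BTU
Gas input = 560,901 / 0.69 = 812,900 BTU
= 812,900 / 100,000 = 8.129 therm
Cost = 8.129 × €1.39/therm = €11.30

€11.30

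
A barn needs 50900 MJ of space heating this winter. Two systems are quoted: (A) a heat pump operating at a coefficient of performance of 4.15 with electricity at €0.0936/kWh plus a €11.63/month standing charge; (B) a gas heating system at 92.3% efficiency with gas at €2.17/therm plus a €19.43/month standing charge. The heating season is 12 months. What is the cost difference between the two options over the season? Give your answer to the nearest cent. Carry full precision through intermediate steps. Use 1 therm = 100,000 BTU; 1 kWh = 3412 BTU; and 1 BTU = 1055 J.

Heat load = 50900 MJ = 50,900,000,000 J / 1055 = 48,246,445 BTU
Gas: input = 48,246,445 / 0.923 = 52,271,339 BTU = 522.7 therm → 522.7 × €2.17 = €1,134.29; + 12 × €19.43 standing = €1,367.45
Heat pump: 48,246,445 BTU / 3412 = 14,140 kWh heat; / 4.15 = 3,407 kWh in → × €0.0936 = €318.92; + 12 × €11.63 standing = €458.48
Difference = |€1,367.45 − €458.48| = €908.97

€908.97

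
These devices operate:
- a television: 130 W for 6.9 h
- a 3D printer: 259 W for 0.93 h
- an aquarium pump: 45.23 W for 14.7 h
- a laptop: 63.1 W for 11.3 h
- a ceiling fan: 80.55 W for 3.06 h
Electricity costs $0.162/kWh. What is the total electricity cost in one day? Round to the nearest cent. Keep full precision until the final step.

television: 130 W × 6.9 h = 897 Wh = 0.897 kWh
3D printer: 259 W × 0.93 h = 241 Wh = 0.2409 kWh
aquarium pump: 45.23 W × 14.7 h = 665 Wh = 0.6649 kWh
laptop: 63.1 W × 11.3 h = 713 Wh = 0.713 kWh
ceiling fan: 80.55 W × 3.06 h = 246 Wh = 0.2465 kWh
Total energy = 0.897 + 0.2409 + 0.6649 + 0.713 + 0.2465 = 2.762 kWh
Cost = 2.762 kWh × $0.162 = $0.45

$0.45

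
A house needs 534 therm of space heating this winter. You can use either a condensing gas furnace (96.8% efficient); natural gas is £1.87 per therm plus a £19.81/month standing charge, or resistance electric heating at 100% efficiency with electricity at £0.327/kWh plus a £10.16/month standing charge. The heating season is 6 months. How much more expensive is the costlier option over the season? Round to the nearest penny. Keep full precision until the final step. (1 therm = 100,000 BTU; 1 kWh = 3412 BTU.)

£4028.27

Heat load = 534 therm × 100,000 = 53,400,000 BTU
Gas: input = 53,400,000 / 0.968 = 55,165,289 BTU = 551.7 therm → 551.7 × £1.87 = £1,031.59; + 6 × £19.81 standing = £1,150.45
Electric: 53,400,000 BTU / 3412 = 15,650 kWh → × £0.327 = £5,117.76; + 6 × £10.16 standing = £5,178.72
Difference = |£1,150.45 − £5,178.72| = £4,028.27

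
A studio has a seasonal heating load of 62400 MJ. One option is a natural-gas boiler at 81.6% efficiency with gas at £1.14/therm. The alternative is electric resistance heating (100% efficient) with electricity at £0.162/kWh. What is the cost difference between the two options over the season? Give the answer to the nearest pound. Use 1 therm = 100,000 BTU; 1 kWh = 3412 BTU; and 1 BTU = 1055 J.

£1982

Heat load = 62400 MJ = 62,400,000,000 J / 1055 = 59,146,919 BTU
Gas: input = 59,146,919 / 0.816 = 72,483,970 BTU = 724.8 therm → 724.8 × £1.14 = £826.32
Electric: 59,146,919 BTU / 3412 = 17,330 kWh → × £0.162 = £2,808.27
Difference = |£826.32 − £2,808.27| = £1,981.95 ≈ £1982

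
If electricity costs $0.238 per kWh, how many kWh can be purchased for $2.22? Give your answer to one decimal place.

$2.22 / $0.238 per kWh = 9.328 kWh

9.3 kWh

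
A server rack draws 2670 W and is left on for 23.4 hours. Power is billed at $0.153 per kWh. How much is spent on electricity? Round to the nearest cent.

Energy = 2670 W × 23.4 h = 62,478 Wh = 62.48 kWh
Cost = 62.48 kWh × $0.153/kWh = $9.56

$9.56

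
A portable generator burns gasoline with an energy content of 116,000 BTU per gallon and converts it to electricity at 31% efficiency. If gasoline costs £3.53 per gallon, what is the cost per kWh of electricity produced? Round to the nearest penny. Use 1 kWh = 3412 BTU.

£0.33

Electrical output per gallon = 116,000 BTU × 0.31 / 3412 BTU/kWh = 10.54 kWh
Cost per kWh = £3.53 / 10.54 kWh = £0.335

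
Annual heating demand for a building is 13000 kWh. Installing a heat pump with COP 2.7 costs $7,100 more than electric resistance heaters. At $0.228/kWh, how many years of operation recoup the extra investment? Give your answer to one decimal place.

3.8 years

Resistance: 13000 kWh × $0.228 = $2,964.00/yr
Heat pump: 13000 / 2.7 = 4815 kWh in → × $0.228 = $1,097.78/yr
Annual savings = $1,866.22
Payback = $7,100 / $1,866.22 = 3.8 years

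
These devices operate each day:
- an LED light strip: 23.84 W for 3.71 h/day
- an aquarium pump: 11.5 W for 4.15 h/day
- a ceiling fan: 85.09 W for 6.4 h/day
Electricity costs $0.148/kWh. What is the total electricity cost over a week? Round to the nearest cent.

$0.71

LED light strip: 23.84 W × 3.71 h × 7 d = 619 Wh = 0.6191 kWh
aquarium pump: 11.5 W × 4.15 h × 7 d = 334 Wh = 0.3341 kWh
ceiling fan: 85.09 W × 6.4 h × 7 d = 3,812 Wh = 3.812 kWh
Total energy = 0.6191 + 0.3341 + 3.812 = 4.765 kWh
Cost = 4.765 kWh × $0.148 = $0.71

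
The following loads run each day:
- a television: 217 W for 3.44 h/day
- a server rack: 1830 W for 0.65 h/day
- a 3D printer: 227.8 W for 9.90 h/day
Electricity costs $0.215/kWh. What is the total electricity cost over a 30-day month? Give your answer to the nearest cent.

$27.03

television: 217 W × 3.44 h × 30 d = 22,394 Wh = 22.39 kWh
server rack: 1830 W × 0.65 h × 30 d = 35,685 Wh = 35.69 kWh
3D printer: 227.8 W × 9.90 h × 30 d = 67,657 Wh = 67.66 kWh
Total energy = 22.39 + 35.69 + 67.66 = 125.7 kWh
Cost = 125.7 kWh × $0.215 = $27.03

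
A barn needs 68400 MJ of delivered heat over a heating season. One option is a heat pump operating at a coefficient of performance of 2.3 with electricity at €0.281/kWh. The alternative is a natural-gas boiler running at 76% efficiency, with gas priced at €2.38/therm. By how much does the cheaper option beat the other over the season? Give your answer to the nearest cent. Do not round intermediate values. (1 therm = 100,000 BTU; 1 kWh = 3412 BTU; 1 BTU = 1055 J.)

€291.19

Heat load = 68400 MJ = 68,400,000,000 J / 1055 = 64,834,123 BTU
Gas: input = 64,834,123 / 0.76 = 85,308,057 BTU = 853.1 therm → 853.1 × €2.38 = €2,030.33
Heat pump: 64,834,123 BTU / 3412 = 19,000 kWh heat; / 2.3 = 8,262 kWh in → × €0.281 = €2,321.52
Difference = |€2,030.33 − €2,321.52| = €291.19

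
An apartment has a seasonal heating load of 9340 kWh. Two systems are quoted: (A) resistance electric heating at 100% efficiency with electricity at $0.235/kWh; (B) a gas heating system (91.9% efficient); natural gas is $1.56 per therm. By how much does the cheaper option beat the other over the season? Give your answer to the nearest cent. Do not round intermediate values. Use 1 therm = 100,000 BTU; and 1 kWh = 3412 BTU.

Heat load = 9340 kWh × 3412 = 31,868,080 BTU
Gas: input = 31,868,080 / 0.919 = 34,676,910 BTU = 346.8 therm → 346.8 × $1.56 = $540.96
Electric: 31,868,080 BTU / 3412 = 9,340 kWh → × $0.235 = $2,194.90
Difference = |$540.96 − $2,194.90| = $1,653.94

$1653.94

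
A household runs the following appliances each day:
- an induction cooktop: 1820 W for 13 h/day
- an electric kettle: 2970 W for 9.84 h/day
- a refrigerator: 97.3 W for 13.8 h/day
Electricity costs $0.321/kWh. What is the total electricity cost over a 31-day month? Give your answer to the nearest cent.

$539.62

induction cooktop: 1820 W × 13 h × 31 d = 733,460 Wh = 733.5 kWh
electric kettle: 2970 W × 9.84 h × 31 d = 905,969 Wh = 906 kWh
refrigerator: 97.3 W × 13.8 h × 31 d = 41,625 Wh = 41.62 kWh
Total energy = 733.5 + 906 + 41.62 = 1,681 kWh
Cost = 1,681 kWh × $0.321 = $539.62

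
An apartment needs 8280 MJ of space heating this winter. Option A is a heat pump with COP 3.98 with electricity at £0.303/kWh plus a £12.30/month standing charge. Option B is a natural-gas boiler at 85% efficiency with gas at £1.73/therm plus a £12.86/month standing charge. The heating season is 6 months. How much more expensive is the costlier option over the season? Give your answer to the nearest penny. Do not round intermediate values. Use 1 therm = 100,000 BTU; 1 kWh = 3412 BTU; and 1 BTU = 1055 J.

Heat load = 8280 MJ = 8,280,000,000 J / 1055 = 7,848,341 BTU
Gas: input = 7,848,341 / 0.85 = 9,233,343 BTU = 92.33 therm → 92.33 × £1.73 = £159.74; + 6 × £12.86 standing = £236.90
Heat pump: 7,848,341 BTU / 3412 = 2,300 kWh heat; / 3.98 = 577.9 kWh in → × £0.303 = £175.12; + 6 × £12.30 standing = £248.92
Difference = |£236.90 − £248.92| = £12.02

£12.02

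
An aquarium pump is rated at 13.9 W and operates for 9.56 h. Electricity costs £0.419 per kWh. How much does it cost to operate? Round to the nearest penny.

£0.06

Energy = 13.9 W × 9.56 h = 133 Wh = 0.1329 kWh
Cost = 0.1329 kWh × £0.419/kWh = £0.06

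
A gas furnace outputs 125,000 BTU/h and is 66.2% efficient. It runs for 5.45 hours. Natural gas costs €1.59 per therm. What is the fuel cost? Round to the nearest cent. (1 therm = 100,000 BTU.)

Heat delivered = 125,000 BTU/h × 5.45 h = 681,250 BTU
Gas input = 681,250 / 0.662 = 1,029,079 BTU
= 1,029,079 / 100,000 = 10.29 therm
Cost = 10.29 × €1.59/therm = €16.36

€16.36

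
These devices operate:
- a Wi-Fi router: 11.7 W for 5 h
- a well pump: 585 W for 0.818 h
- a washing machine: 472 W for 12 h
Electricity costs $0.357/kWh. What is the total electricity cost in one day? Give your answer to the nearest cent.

$2.21

Wi-Fi router: 11.7 W × 5 h = 58 Wh = 0.0585 kWh
well pump: 585 W × 0.818 h = 479 Wh = 0.4785 kWh
washing machine: 472 W × 12 h = 5,664 Wh = 5.664 kWh
Total energy = 0.0585 + 0.4785 + 5.664 = 6.201 kWh
Cost = 6.201 kWh × $0.357 = $2.21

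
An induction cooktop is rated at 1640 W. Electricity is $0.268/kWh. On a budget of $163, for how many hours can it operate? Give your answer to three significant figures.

Energy budget = $163 / $0.268 per kWh = 608.2 kWh = 608,209 Wh
Runtime = 608,209 Wh / 1640 W = 370.9 h

371 h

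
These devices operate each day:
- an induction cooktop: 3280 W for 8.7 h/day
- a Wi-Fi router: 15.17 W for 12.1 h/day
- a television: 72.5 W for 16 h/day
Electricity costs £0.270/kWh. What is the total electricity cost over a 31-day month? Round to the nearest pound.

induction cooktop: 3280 W × 8.7 h × 31 d = 884,616 Wh = 884.6 kWh
Wi-Fi router: 15.17 W × 12.1 h × 31 d = 5,690 Wh = 5.69 kWh
television: 72.5 W × 16 h × 31 d = 35,960 Wh = 35.96 kWh
Total energy = 884.6 + 5.69 + 35.96 = 926.3 kWh
Cost = 926.3 kWh × £0.270 = £250.09 ≈ £250

£250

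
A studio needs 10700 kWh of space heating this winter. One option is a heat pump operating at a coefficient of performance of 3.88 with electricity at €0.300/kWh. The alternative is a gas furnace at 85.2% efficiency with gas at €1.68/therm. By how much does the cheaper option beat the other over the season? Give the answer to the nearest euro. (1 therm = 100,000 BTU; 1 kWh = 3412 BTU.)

€107

Heat load = 10700 kWh × 3412 = 36,508,400 BTU
Gas: input = 36,508,400 / 0.852 = 42,850,235 BTU = 428.5 therm → 428.5 × €1.68 = €719.88
Heat pump: 36,508,400 BTU / 3412 = 10,700 kWh heat; / 3.88 = 2,758 kWh in → × €0.300 = €827.32
Difference = |€719.88 − €827.32| = €107.44 ≈ €107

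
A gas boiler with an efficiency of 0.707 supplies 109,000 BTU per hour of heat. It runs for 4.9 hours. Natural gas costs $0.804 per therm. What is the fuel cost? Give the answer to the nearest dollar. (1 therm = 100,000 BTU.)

$6

Heat delivered = 109,000 BTU/h × 4.9 h = 534,100 BTU
Gas input = 534,100 / 0.707 = 755,446 BTU
= 755,446 / 100,000 = 7.554 therm
Cost = 7.554 × $0.804/therm = $6.07 ≈ $6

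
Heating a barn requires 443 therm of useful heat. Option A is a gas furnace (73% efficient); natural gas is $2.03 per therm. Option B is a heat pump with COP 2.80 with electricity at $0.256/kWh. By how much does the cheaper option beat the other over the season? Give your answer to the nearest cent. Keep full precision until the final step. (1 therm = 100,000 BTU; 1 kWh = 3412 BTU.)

$44.83

Heat load = 443 therm × 100,000 = 44,300,000 BTU
Gas: input = 44,300,000 / 0.73 = 60,684,932 BTU = 606.8 therm → 606.8 × $2.03 = $1,231.90
Heat pump: 44,300,000 BTU / 3412 = 12,980 kWh heat; / 2.80 = 4,637 kWh in → × $0.256 = $1,187.07
Difference = |$1,231.90 − $1,187.07| = $44.83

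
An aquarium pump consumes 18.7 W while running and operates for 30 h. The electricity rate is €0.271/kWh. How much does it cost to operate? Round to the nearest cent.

€0.15

Energy = 18.7 W × 30 h = 561 Wh = 0.561 kWh
Cost = 0.561 kWh × €0.271/kWh = €0.15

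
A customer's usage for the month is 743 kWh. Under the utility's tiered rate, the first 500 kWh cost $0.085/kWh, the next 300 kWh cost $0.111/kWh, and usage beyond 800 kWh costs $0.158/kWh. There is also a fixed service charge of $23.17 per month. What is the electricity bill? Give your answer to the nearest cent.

First 500 kWh × $0.085 = $42.50
Next 243 kWh × $0.111 = $26.97
Remaining tier: 0 kWh (not reached)
Energy charge = $69.47; + service $23.17 = $92.64

$92.64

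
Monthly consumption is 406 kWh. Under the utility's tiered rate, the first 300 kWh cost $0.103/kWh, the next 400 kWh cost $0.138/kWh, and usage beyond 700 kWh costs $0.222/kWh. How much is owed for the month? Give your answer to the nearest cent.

First 300 kWh × $0.103 = $30.90
Next 106 kWh × $0.138 = $14.63
Remaining tier: 0 kWh (not reached)
Total = $45.53

$45.53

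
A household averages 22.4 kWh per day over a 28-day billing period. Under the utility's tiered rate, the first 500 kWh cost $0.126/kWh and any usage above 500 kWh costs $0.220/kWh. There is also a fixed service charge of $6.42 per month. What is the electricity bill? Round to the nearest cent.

$97.40

Usage = 22.4 kWh/day × 28 days = 627.2 kWh
First 500 kWh × $0.126 = $63.00
Remaining 127.2 kWh × $0.220 = $27.98
Energy charge = $90.98; + service $6.42 = $97.40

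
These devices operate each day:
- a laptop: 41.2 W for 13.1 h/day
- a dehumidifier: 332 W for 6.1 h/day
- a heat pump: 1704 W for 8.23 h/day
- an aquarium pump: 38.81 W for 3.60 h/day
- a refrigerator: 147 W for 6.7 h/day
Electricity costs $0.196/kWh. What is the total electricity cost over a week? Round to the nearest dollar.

laptop: 41.2 W × 13.1 h × 7 d = 3,778 Wh = 3.778 kWh
dehumidifier: 332 W × 6.1 h × 7 d = 14,176 Wh = 14.18 kWh
heat pump: 1704 W × 8.23 h × 7 d = 98,167 Wh = 98.17 kWh
aquarium pump: 38.81 W × 3.60 h × 7 d = 978 Wh = 0.978 kWh
refrigerator: 147 W × 6.7 h × 7 d = 6,894 Wh = 6.894 kWh
Total energy = 3.778 + 14.18 + 98.17 + 0.978 + 6.894 = 124 kWh
Cost = 124 kWh × $0.196 = $24.30 ≈ $24

$24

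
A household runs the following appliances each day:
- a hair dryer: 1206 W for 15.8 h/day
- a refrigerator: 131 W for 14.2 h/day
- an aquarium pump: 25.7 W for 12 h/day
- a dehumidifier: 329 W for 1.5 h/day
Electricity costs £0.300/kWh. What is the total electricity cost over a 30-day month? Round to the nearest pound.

£195

hair dryer: 1206 W × 15.8 h × 30 d = 571,644 Wh = 571.6 kWh
refrigerator: 131 W × 14.2 h × 30 d = 55,806 Wh = 55.81 kWh
aquarium pump: 25.7 W × 12 h × 30 d = 9,252 Wh = 9.252 kWh
dehumidifier: 329 W × 1.5 h × 30 d = 14,805 Wh = 14.8 kWh
Total energy = 571.6 + 55.81 + 9.252 + 14.8 = 651.5 kWh
Cost = 651.5 kWh × £0.300 = £195.45 ≈ £195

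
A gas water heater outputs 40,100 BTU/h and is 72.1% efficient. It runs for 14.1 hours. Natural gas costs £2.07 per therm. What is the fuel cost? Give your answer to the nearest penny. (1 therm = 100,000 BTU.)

£16.23

Heat delivered = 40,100 BTU/h × 14.1 h = 565,410 BTU
Gas input = 565,410 / 0.721 = 784,202 BTU
= 784,202 / 100,000 = 7.842 therm
Cost = 7.842 × £2.07/therm = £16.23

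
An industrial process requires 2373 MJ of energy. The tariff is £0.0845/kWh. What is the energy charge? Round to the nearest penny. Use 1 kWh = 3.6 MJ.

£55.70

2373 MJ × (0.27778 kWh/MJ) = 659.2 kWh
Cost = 659.2 kWh × £0.0845/kWh = £55.70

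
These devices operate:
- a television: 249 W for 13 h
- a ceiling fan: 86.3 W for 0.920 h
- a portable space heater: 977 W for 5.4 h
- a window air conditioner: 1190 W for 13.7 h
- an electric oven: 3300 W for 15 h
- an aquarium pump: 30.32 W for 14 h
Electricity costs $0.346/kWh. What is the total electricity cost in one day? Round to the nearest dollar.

$26

television: 249 W × 13 h = 3,237 Wh = 3.237 kWh
ceiling fan: 86.3 W × 0.920 h = 79 Wh = 0.0794 kWh
portable space heater: 977 W × 5.4 h = 5,276 Wh = 5.276 kWh
window air conditioner: 1190 W × 13.7 h = 16,303 Wh = 16.3 kWh
electric oven: 3300 W × 15 h = 49,500 Wh = 49.5 kWh
aquarium pump: 30.32 W × 14 h = 424 Wh = 0.4245 kWh
Total energy = 3.237 + 0.0794 + 5.276 + 16.3 + 49.5 + 0.4245 = 74.82 kWh
Cost = 74.82 kWh × $0.346 = $25.89 ≈ $26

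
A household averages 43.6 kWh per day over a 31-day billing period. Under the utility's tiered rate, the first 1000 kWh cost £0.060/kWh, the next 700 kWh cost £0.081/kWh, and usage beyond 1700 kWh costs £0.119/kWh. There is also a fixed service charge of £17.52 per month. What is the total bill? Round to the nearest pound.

£106

Usage = 43.6 kWh/day × 31 days = 1351.6 kWh
First 1000 kWh × £0.060 = £60.00
Next 351.6 kWh × £0.081 = £28.48
Remaining tier: 0 kWh (not reached)
Energy charge = £88.48; + service £17.52 = £106.00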